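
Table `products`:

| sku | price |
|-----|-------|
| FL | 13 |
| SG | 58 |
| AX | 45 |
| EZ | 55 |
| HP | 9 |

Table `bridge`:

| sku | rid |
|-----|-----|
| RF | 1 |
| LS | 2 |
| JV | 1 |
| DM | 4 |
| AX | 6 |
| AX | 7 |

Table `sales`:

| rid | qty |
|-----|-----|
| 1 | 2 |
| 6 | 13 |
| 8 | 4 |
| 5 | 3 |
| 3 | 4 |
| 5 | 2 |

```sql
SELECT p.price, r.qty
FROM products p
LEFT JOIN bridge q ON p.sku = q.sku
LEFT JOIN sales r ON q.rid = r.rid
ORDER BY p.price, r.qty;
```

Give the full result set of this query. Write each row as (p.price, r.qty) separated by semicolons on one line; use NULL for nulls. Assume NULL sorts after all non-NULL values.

(9, NULL); (13, NULL); (45, 13); (45, NULL); (55, NULL); (58, NULL)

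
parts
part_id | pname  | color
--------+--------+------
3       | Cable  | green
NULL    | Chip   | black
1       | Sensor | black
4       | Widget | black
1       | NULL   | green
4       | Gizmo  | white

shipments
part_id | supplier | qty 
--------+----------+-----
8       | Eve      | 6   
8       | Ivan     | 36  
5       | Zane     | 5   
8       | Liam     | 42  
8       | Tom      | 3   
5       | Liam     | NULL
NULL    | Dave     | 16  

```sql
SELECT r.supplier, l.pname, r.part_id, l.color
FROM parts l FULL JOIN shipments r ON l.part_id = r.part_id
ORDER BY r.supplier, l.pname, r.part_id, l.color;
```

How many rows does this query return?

FULL OUTER JOIN keeps every row from both sides; unmatched rows get NULL for the other side's columns.
Matching on l.part_id = r.part_id. A NULL in a compared column never satisfies the condition.
- l row (part_id=3): no match → kept, r columns NULL.
- l row (part_id=NULL): no match → kept, r columns NULL.
- l row (part_id=1): no match → kept, r columns NULL.
- l row (part_id=4): no match → kept, r columns NULL.
- l row (part_id=1): no match → kept, r columns NULL.
- l row (part_id=4): no match → kept, r columns NULL.
- 7 row(s) from r found no l partner → padded with NULL.
Total: 0 matched + 13 padded = 13 rows.

13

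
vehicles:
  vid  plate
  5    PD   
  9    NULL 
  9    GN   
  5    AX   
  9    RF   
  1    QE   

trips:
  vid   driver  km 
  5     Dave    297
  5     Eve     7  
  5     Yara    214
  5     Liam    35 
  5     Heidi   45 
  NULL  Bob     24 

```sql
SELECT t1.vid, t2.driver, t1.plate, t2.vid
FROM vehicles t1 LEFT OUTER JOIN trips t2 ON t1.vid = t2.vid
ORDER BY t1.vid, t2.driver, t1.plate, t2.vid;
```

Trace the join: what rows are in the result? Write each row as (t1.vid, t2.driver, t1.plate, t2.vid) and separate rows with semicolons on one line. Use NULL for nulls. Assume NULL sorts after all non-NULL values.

LEFT JOIN keeps every row from `vehicles`; unmatched rows get NULL for `trips`'s columns.
Matching on t1.vid = t2.vid. A NULL in a compared column never satisfies the condition.
Matched pairs: 10; unmatched t1 rows kept: 4.

(1, NULL, QE, NULL); (5, Dave, AX, 5); (5, Dave, PD, 5); (5, Eve, AX, 5); (5, Eve, PD, 5); (5, Heidi, AX, 5); (5, Heidi, PD, 5); (5, Liam, AX, 5); (5, Liam, PD, 5); (5, Yara, AX, 5); (5, Yara, PD, 5); (9, NULL, GN, NULL); (9, NULL, RF, NULL); (9, NULL, NULL, NULL)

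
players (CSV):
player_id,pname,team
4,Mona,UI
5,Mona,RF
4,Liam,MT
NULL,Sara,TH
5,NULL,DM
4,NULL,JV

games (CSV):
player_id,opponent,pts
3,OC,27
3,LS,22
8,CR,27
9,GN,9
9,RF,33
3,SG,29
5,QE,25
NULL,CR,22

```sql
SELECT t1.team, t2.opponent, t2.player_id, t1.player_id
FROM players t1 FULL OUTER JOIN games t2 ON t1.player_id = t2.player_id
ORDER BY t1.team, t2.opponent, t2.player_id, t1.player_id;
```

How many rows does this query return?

13

FULL OUTER JOIN keeps every row from both sides; unmatched rows get NULL for the other side's columns.
Matching on t1.player_id = t2.player_id. A NULL in a compared column never satisfies the condition.
- t1 row (player_id=4): no match → kept, t2 columns NULL.
- t1 row (player_id=5): matches 1 t2 row(s) → 1 output row(s).
- t1 row (player_id=4): no match → kept, t2 columns NULL.
- t1 row (player_id=NULL): no match → kept, t2 columns NULL.
- t1 row (player_id=5): matches 1 t2 row(s) → 1 output row(s).
- t1 row (player_id=4): no match → kept, t2 columns NULL.
- plus 7 unmatched t2 row(s), each kept with NULL t1 columns.
Total: 2 matched + 11 padded = 13 rows.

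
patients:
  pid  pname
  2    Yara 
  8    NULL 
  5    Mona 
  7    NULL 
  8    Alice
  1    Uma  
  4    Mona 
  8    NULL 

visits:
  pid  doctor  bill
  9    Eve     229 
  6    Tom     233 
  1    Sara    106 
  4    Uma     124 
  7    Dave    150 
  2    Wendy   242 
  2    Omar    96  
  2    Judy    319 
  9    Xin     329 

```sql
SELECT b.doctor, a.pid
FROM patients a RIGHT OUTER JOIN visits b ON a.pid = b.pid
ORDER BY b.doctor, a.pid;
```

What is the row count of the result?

9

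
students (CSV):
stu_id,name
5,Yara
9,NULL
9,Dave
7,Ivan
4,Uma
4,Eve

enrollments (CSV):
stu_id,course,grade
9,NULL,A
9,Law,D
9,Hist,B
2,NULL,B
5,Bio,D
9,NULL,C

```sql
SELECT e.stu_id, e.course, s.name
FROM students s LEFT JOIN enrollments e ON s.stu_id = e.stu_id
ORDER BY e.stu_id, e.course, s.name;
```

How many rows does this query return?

LEFT JOIN keeps every row from `students`; unmatched rows get NULL for `enrollments`'s columns.
Matching on s.stu_id = e.stu_id.
- s row (stu_id=5): matches 1 e row(s) → 1 output row(s).
- s row (stu_id=9): matches 4 e row(s) → 4 output row(s).
- s row (stu_id=9): matches 4 e row(s) → 4 output row(s).
- s row (stu_id=7): no match → kept, e columns NULL.
- s row (stu_id=4): no match → kept, e columns NULL.
- s row (stu_id=4): no match → kept, e columns NULL.
Total: 9 matched + 3 padded = 12 rows.

12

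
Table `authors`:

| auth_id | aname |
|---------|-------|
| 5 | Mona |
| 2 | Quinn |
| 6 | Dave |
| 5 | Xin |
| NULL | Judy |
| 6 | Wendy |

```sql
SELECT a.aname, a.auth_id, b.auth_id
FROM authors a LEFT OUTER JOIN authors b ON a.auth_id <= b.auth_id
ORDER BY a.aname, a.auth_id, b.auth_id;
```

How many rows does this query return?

18

LEFT JOIN keeps every row from `authors a`; unmatched rows get NULL for `authors b`'s columns.
Matching on a.auth_id <= b.auth_id. A NULL in a compared column never satisfies the condition.
- a (auth_id=5) pairs with 4 row(s) of b.
- a (auth_id=2) pairs with 5 row(s) of b.
- a (auth_id=6) pairs with 2 row(s) of b.
- a (auth_id=5) pairs with 4 row(s) of b.
- a (auth_id=NULL) has no partner → padded with NULL.
- a (auth_id=6) pairs with 2 row(s) of b.
Total: 17 matched + 1 padded = 18 rows.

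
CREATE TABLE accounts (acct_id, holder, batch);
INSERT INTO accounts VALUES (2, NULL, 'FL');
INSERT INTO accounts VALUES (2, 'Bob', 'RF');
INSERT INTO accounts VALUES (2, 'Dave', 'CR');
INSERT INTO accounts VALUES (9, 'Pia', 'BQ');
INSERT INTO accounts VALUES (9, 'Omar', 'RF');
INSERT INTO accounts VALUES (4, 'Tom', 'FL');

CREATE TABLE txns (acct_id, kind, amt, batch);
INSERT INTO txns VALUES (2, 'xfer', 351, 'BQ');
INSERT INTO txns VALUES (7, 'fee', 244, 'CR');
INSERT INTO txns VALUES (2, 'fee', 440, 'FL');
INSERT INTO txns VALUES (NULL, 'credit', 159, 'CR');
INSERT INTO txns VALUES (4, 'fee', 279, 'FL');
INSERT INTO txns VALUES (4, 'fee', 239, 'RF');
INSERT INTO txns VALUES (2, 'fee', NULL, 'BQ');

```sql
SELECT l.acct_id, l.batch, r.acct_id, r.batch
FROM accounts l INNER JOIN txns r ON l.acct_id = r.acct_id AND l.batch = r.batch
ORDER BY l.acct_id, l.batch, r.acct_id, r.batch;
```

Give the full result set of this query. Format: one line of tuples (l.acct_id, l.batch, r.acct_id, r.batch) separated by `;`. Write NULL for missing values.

INNER JOIN keeps only pairs where the ON condition holds.
Matching on l.acct_id = r.acct_id AND l.batch = r.batch. A NULL in a compared column never satisfies the condition.
- l[0] acct_id=2, batch=FL → 1 match(es) in r → 1 row(s).
- l[1] acct_id=2, batch=RF → no match; dropped.
- l[2] acct_id=2, batch=CR → no match; dropped.
- l[3] acct_id=9, batch=BQ → no match; dropped.
- l[4] acct_id=9, batch=RF → no match; dropped.
- l[5] acct_id=4, batch=FL → 1 match(es) in r → 1 row(s).
After projecting and ordering:
l.acct_id | l.batch | r.acct_id | r.batch
2 | FL | 2 | FL
4 | FL | 4 | FL

(2, FL, 2, FL); (4, FL, 4, FL)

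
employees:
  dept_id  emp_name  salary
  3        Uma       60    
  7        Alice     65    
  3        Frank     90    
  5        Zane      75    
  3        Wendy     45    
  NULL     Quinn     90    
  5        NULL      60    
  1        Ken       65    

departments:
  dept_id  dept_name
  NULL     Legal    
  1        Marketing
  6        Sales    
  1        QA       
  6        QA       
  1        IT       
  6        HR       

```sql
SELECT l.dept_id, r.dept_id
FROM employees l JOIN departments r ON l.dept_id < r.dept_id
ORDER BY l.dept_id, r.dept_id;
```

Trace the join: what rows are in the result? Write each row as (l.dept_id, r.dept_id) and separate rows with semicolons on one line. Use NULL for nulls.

INNER JOIN keeps only pairs where the ON condition holds.
Matching on l.dept_id < r.dept_id. A NULL in a compared column never satisfies the condition.
Matched pairs: 18.

(1, 6); (1, 6); (1, 6); (3, 6); (3, 6); (3, 6); (3, 6); (3, 6); (3, 6); (3, 6); (3, 6); (3, 6); (5, 6); (5, 6); (5, 6); (5, 6); (5, 6); (5, 6)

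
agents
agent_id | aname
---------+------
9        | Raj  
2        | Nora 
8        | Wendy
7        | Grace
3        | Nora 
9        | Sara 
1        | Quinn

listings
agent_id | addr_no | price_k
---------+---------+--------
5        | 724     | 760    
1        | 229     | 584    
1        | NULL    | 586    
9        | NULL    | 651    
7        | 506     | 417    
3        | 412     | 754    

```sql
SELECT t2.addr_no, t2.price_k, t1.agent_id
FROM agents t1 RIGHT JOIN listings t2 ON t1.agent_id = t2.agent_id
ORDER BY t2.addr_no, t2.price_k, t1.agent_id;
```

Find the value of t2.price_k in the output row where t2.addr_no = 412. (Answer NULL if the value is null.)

754

RIGHT JOIN keeps every row from `listings`; unmatched rows get NULL for `agents`'s columns.
Matching on t1.agent_id = t2.agent_id.
Matched pairs: 6; unmatched t2 rows kept: 1.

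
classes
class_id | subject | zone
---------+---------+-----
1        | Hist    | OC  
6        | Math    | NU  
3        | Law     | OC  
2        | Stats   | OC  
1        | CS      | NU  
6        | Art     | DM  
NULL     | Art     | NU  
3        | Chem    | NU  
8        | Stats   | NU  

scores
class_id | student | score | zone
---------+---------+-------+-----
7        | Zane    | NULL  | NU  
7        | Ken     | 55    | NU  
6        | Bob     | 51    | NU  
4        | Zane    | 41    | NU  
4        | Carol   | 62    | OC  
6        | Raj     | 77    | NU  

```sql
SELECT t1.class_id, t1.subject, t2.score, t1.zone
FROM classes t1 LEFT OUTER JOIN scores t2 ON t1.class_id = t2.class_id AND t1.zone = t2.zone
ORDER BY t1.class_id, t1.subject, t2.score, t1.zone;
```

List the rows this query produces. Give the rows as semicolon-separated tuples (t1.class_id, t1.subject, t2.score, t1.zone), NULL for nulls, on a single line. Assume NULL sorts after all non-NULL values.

(1, CS, NULL, NU); (1, Hist, NULL, OC); (2, Stats, NULL, OC); (3, Chem, NULL, NU); (3, Law, NULL, OC); (6, Art, NULL, DM); (6, Math, 51, NU); (6, Math, 77, NU); (8, Stats, NULL, NU); (NULL, Art, NULL, NU)

LEFT JOIN keeps every row from `classes`; unmatched rows get NULL for `scores`'s columns.
Matching on t1.class_id = t2.class_id AND t1.zone = t2.zone. A NULL in a compared column never satisfies the condition.
Matched pairs: 2; unmatched t1 rows kept: 8.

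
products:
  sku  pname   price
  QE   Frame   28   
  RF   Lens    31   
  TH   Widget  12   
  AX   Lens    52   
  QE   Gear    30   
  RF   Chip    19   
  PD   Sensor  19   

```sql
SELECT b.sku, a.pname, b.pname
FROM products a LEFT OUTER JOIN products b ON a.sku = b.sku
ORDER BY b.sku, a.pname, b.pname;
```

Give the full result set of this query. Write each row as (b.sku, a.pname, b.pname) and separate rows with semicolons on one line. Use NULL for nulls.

LEFT JOIN keeps every row from `products a`; unmatched rows get NULL for `products b`'s columns.
Matching on a.sku = b.sku.
Matched pairs: 11; unmatched a rows kept: 0.

(AX, Lens, Lens); (PD, Sensor, Sensor); (QE, Frame, Frame); (QE, Frame, Gear); (QE, Gear, Frame); (QE, Gear, Gear); (RF, Chip, Chip); (RF, Chip, Lens); (RF, Lens, Chip); (RF, Lens, Lens); (TH, Widget, Widget)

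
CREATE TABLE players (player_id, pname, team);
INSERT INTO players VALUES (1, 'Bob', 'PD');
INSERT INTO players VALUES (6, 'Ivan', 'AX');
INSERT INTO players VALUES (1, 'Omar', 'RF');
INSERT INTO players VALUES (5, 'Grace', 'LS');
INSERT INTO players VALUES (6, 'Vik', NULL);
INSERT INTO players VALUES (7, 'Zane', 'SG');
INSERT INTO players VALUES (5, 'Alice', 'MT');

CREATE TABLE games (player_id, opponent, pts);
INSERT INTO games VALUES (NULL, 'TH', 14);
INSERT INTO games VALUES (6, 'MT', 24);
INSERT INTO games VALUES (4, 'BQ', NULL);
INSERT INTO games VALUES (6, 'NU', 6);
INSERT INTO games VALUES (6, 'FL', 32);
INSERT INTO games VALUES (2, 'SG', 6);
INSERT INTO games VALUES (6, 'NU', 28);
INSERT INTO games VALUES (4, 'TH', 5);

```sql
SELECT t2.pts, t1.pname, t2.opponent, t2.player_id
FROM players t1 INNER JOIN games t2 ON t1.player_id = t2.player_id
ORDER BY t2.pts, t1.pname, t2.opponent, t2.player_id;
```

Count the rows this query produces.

8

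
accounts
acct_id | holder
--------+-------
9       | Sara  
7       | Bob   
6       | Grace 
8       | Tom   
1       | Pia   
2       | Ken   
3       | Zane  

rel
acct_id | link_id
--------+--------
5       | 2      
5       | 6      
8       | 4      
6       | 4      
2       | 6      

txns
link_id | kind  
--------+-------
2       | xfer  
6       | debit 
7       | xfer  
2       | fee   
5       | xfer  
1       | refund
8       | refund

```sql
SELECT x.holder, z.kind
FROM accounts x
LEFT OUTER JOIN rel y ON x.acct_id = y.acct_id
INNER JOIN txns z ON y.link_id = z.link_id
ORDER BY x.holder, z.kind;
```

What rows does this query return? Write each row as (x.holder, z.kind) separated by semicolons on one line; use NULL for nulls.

(Ken, debit)

Joins associate left-to-right: accounts LEFT JOIN rel on acct_id gives 7 intermediate row(s).
Then INNER JOIN `txns z` on link_id: keep only rows whose y.link_id appears in z.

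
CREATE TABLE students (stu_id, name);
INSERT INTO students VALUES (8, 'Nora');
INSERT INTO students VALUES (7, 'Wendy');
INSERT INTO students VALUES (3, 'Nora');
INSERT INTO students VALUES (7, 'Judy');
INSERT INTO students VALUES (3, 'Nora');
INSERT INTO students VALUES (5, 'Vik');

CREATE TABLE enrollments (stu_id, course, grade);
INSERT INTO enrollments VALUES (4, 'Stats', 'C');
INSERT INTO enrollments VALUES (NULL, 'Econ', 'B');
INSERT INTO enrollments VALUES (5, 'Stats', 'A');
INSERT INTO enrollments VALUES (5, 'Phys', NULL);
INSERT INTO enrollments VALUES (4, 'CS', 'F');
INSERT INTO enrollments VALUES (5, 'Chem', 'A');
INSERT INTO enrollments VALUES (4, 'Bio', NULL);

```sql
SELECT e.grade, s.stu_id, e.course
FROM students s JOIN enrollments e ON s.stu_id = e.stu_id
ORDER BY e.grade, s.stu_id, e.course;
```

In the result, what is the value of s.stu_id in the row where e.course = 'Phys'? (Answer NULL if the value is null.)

INNER JOIN keeps only pairs where the ON condition holds.
Matching on s.stu_id = e.stu_id. A NULL in a compared column never satisfies the condition.
- s (stu_id=8) has no partner → excluded.
- s (stu_id=7) has no partner → excluded.
- s (stu_id=3) has no partner → excluded.
- s (stu_id=7) has no partner → excluded.
- s (stu_id=3) has no partner → excluded.
- s (stu_id=5) pairs with 3 row(s) of e.

5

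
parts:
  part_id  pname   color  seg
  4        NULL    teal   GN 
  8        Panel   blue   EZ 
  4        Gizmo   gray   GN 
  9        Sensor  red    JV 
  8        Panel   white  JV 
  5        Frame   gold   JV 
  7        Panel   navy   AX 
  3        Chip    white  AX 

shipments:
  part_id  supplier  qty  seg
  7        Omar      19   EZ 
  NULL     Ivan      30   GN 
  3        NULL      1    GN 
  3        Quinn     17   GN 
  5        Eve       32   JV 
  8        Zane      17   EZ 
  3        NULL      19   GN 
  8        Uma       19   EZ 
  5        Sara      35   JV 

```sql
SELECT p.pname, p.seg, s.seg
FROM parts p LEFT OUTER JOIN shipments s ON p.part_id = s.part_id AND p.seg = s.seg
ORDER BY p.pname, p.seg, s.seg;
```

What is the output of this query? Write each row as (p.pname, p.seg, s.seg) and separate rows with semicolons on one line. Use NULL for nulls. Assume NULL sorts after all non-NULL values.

LEFT JOIN keeps every row from `parts`; unmatched rows get NULL for `shipments`'s columns.
Matching on p.part_id = s.part_id AND p.seg = s.seg. A NULL in a compared column never satisfies the condition.
Matched pairs: 4; unmatched p rows kept: 6.

(Chip, AX, NULL); (Frame, JV, JV); (Frame, JV, JV); (Gizmo, GN, NULL); (Panel, AX, NULL); (Panel, EZ, EZ); (Panel, EZ, EZ); (Panel, JV, NULL); (Sensor, JV, NULL); (NULL, GN, NULL)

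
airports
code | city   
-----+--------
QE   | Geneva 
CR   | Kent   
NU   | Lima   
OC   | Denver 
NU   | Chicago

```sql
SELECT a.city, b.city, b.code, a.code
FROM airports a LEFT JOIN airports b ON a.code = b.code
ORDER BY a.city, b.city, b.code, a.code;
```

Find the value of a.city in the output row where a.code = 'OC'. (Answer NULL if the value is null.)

LEFT JOIN keeps every row from `airports a`; unmatched rows get NULL for `airports b`'s columns.
Matching on a.code = b.code.
- a row (code=QE): matches 1 b row(s) → 1 output row(s).
- a row (code=CR): matches 1 b row(s) → 1 output row(s).
- a row (code=NU): matches 2 b row(s) → 2 output row(s).
- a row (code=OC): matches 1 b row(s) → 1 output row(s).
- a row (code=NU): matches 2 b row(s) → 2 output row(s).

Denver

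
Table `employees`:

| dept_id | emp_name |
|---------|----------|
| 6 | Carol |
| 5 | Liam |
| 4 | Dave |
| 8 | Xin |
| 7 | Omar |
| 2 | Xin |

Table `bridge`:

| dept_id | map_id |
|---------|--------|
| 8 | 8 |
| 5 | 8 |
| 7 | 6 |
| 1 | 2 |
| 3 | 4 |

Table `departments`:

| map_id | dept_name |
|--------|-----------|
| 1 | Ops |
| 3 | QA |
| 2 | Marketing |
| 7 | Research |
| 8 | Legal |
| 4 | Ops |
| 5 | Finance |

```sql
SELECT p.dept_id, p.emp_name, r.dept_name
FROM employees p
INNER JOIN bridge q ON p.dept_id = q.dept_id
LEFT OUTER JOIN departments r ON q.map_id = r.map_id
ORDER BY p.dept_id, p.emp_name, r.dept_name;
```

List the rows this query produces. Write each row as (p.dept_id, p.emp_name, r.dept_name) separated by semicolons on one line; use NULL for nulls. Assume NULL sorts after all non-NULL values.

(5, Liam, Legal); (7, Omar, NULL); (8, Xin, Legal)

Step 1 — p INNER JOIN q on dept_id → 3 row(s).
Then LEFT JOIN `departments r` on map_id: each of those 3 rows is kept; rows whose q.map_id has no match in r get NULL for r's columns.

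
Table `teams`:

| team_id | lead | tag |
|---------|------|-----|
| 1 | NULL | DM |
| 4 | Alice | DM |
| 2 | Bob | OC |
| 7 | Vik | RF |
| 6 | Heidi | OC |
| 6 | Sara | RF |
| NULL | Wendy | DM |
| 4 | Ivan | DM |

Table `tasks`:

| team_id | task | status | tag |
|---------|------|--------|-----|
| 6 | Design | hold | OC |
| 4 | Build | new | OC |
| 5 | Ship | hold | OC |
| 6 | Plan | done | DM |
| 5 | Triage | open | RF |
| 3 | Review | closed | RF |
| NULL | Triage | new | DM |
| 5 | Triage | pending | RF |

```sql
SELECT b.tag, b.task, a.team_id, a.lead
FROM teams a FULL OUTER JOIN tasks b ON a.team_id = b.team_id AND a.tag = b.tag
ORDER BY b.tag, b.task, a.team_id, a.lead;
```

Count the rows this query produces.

15

FULL OUTER JOIN keeps every row from both sides; unmatched rows get NULL for the other side's columns.
Matching on a.team_id = b.team_id AND a.tag = b.tag. A NULL in a compared column never satisfies the condition.
- a row (team_id=1, tag=DM): no match → kept, b columns NULL.
- a row (team_id=4, tag=DM): no match → kept, b columns NULL.
- a row (team_id=2, tag=OC): no match → kept, b columns NULL.
- a row (team_id=7, tag=RF): no match → kept, b columns NULL.
- a row (team_id=6, tag=OC): matches 1 b row(s) → 1 output row(s).
- a row (team_id=6, tag=RF): no match → kept, b columns NULL.
- a row (team_id=NULL, tag=DM): no match → kept, b columns NULL.
- a row (team_id=4, tag=DM): no match → kept, b columns NULL.
- plus 7 unmatched b row(s), each kept with NULL a columns.
Total: 1 matched + 14 padded = 15 rows.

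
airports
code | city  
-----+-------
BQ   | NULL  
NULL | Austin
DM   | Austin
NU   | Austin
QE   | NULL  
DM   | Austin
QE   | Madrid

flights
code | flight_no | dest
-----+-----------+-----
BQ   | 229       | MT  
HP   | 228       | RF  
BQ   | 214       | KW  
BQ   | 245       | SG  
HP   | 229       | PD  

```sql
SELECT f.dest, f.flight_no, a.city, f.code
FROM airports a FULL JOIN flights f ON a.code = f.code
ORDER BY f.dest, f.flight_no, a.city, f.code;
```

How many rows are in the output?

FULL OUTER JOIN keeps every row from both sides; unmatched rows get NULL for the other side's columns.
Matching on a.code = f.code. A NULL in a compared column never satisfies the condition.
- code=BQ: 3 matching f row(s), so 3 row(s) emitted.
- code=NULL: no f row matches, row kept with f columns NULL.
- code=DM: no f row matches, row kept with f columns NULL.
- code=NU: no f row matches, row kept with f columns NULL.
- code=QE: no f row matches, row kept with f columns NULL.
- code=DM: no f row matches, row kept with f columns NULL.
- code=QE: no f row matches, row kept with f columns NULL.
- 2 f row(s) had no a match → kept, a columns NULL.
Total: 3 matched + 8 padded = 11 rows.

11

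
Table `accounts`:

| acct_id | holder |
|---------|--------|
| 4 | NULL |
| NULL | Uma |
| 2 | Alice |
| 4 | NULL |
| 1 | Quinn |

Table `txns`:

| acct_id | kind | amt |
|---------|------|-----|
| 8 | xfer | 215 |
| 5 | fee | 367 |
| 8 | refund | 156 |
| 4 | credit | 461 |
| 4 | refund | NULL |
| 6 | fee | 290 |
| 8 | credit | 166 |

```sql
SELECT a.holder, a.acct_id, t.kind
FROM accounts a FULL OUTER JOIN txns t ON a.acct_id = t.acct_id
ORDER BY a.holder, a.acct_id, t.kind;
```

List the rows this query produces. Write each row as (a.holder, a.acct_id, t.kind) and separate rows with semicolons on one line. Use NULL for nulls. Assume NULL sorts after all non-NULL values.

(Alice, 2, NULL); (Quinn, 1, NULL); (Uma, NULL, NULL); (NULL, 4, credit); (NULL, 4, credit); (NULL, 4, refund); (NULL, 4, refund); (NULL, NULL, credit); (NULL, NULL, fee); (NULL, NULL, fee); (NULL, NULL, refund); (NULL, NULL, xfer)

FULL OUTER JOIN keeps every row from both sides; unmatched rows get NULL for the other side's columns.
Matching on a.acct_id = t.acct_id. A NULL in a compared column never satisfies the condition.
- a row (acct_id=4): matches 2 t row(s) → 2 output row(s).
- a row (acct_id=NULL): no match → kept, t columns NULL.
- a row (acct_id=2): no match → kept, t columns NULL.
- a row (acct_id=4): matches 2 t row(s) → 2 output row(s).
- a row (acct_id=1): no match → kept, t columns NULL.
- plus 5 unmatched t row(s), each kept with NULL a columns.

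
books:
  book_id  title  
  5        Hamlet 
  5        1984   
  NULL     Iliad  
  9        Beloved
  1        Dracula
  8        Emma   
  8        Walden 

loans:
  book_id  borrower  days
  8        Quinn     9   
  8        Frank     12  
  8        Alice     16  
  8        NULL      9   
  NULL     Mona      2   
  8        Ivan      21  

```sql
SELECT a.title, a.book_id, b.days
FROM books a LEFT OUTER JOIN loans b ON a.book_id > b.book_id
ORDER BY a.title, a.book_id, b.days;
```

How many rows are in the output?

LEFT JOIN keeps every row from `books`; unmatched rows get NULL for `loans`'s columns.
Matching on a.book_id > b.book_id. A NULL in a compared column never satisfies the condition.
- book_id=5: no b row matches, row kept with b columns NULL.
- book_id=5: no b row matches, row kept with b columns NULL.
- book_id=NULL: no b row matches, row kept with b columns NULL.
- book_id=9: 5 matching b row(s), so 5 row(s) emitted.
- book_id=1: no b row matches, row kept with b columns NULL.
- book_id=8: no b row matches, row kept with b columns NULL.
- book_id=8: no b row matches, row kept with b columns NULL.
Total: 5 matched + 6 padded = 11 rows.

11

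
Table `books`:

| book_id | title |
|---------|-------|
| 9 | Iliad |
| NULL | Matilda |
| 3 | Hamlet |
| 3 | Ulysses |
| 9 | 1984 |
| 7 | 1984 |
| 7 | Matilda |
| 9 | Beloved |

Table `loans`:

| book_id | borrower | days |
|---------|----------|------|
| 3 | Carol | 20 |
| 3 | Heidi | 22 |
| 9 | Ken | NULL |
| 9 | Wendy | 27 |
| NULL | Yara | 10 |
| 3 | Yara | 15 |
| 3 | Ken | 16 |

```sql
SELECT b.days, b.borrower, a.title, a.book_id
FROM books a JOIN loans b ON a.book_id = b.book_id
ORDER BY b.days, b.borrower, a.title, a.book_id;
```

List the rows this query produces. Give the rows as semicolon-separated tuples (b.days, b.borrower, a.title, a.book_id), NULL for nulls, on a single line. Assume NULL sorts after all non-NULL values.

(15, Yara, Hamlet, 3); (15, Yara, Ulysses, 3); (16, Ken, Hamlet, 3); (16, Ken, Ulysses, 3); (20, Carol, Hamlet, 3); (20, Carol, Ulysses, 3); (22, Heidi, Hamlet, 3); (22, Heidi, Ulysses, 3); (27, Wendy, 1984, 9); (27, Wendy, Beloved, 9); (27, Wendy, Iliad, 9); (NULL, Ken, 1984, 9); (NULL, Ken, Beloved, 9); (NULL, Ken, Iliad, 9)

INNER JOIN keeps only pairs where the ON condition holds.
Matching on a.book_id = b.book_id. A NULL in a compared column never satisfies the condition.
- book_id=9: 2 matching b row(s), so 2 row(s) emitted.
- book_id=NULL: no matching b row, dropped.
- book_id=3: 4 matching b row(s), so 4 row(s) emitted.
- book_id=3: 4 matching b row(s), so 4 row(s) emitted.
- book_id=9: 2 matching b row(s), so 2 row(s) emitted.
- book_id=7: no matching b row, dropped.
- book_id=7: no matching b row, dropped.
- book_id=9: 2 matching b row(s), so 2 row(s) emitted.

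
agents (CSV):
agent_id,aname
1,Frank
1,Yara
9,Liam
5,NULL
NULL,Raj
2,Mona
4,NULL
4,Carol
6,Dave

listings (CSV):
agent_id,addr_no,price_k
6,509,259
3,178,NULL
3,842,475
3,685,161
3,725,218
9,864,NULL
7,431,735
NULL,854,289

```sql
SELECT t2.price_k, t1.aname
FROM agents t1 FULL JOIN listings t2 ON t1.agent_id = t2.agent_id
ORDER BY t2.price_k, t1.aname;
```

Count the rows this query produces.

FULL OUTER JOIN keeps every row from both sides; unmatched rows get NULL for the other side's columns.
Matching on t1.agent_id = t2.agent_id. A NULL in a compared column never satisfies the condition.
Matched pairs: 2; unmatched t1 rows kept: 7; unmatched t2 rows kept: 6.
Total: 2 matched + 13 padded = 15 rows.

15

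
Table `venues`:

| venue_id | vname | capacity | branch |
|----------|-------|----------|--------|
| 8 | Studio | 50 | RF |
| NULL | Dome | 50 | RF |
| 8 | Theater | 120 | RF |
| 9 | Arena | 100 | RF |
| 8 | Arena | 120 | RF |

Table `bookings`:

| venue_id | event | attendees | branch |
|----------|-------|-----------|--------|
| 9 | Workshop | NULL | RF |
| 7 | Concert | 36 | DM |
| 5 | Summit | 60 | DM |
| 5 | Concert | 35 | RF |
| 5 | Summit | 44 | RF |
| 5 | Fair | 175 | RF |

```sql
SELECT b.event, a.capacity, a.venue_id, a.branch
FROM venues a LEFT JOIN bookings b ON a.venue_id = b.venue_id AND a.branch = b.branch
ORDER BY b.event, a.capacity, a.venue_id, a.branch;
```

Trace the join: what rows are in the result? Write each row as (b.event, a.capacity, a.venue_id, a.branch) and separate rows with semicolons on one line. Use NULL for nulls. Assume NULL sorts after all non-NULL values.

(Workshop, 100, 9, RF); (NULL, 50, 8, RF); (NULL, 50, NULL, RF); (NULL, 120, 8, RF); (NULL, 120, 8, RF)

LEFT JOIN keeps every row from `venues`; unmatched rows get NULL for `bookings`'s columns.
Matching on a.venue_id = b.venue_id AND a.branch = b.branch. A NULL in a compared column never satisfies the condition.
Matched pairs: 1; unmatched a rows kept: 4.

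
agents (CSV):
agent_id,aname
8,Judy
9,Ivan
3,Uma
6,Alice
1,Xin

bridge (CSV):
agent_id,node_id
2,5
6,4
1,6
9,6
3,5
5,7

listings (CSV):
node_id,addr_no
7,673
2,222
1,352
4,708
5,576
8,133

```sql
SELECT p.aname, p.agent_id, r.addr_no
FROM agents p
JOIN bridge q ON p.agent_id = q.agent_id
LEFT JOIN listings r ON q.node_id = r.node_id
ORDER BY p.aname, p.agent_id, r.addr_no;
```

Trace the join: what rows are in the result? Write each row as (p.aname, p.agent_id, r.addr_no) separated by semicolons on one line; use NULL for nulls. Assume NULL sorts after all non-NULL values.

(Alice, 6, 708); (Ivan, 9, NULL); (Uma, 3, 576); (Xin, 1, NULL)

Evaluate left to right. First `agents p INNER JOIN bridge q` on agent_id: 4 row(s).
Then LEFT JOIN `listings r` on node_id: each of those 4 rows is kept; rows whose q.node_id has no match in r get NULL for r's columns.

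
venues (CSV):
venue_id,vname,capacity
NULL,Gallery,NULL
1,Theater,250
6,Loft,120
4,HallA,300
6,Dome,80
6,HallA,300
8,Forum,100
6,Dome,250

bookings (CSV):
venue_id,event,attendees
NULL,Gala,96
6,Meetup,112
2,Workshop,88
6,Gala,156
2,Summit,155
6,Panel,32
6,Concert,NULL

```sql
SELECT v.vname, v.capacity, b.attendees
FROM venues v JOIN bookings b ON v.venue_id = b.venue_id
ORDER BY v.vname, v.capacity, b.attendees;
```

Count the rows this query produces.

16

INNER JOIN keeps only pairs where the ON condition holds.
Matching on v.venue_id = b.venue_id. A NULL in a compared column never satisfies the condition.
- v[0] venue_id=NULL → no match; dropped.
- v[1] venue_id=1 → no match; dropped.
- v[2] venue_id=6 → 4 match(es) in b → 4 row(s).
- v[3] venue_id=4 → no match; dropped.
- v[4] venue_id=6 → 4 match(es) in b → 4 row(s).
- v[5] venue_id=6 → 4 match(es) in b → 4 row(s).
- v[6] venue_id=8 → no match; dropped.
- v[7] venue_id=6 → 4 match(es) in b → 4 row(s).
Total: 16 rows.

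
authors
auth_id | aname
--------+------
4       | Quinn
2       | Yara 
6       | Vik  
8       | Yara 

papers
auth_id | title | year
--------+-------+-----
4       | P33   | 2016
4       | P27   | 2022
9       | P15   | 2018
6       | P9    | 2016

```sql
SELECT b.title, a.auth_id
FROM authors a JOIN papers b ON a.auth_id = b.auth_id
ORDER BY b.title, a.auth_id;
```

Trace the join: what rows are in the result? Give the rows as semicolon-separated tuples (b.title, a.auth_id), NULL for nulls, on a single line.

(P27, 4); (P33, 4); (P9, 6)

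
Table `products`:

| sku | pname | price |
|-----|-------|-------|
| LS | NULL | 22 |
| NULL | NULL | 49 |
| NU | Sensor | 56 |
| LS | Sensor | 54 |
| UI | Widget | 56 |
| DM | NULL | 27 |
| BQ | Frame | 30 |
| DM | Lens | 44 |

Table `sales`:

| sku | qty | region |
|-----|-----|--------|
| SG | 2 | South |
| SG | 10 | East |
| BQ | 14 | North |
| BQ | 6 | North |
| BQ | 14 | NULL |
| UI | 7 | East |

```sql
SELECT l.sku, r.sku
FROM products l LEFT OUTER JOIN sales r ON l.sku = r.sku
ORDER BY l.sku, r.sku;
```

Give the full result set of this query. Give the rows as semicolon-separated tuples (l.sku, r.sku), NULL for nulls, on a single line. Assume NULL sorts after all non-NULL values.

LEFT JOIN keeps every row from `products`; unmatched rows get NULL for `sales`'s columns.
Matching on l.sku = r.sku. A NULL in a compared column never satisfies the condition.
- l row (sku=LS): no match → kept, r columns NULL.
- l row (sku=NULL): no match → kept, r columns NULL.
- l row (sku=NU): no match → kept, r columns NULL.
- l row (sku=LS): no match → kept, r columns NULL.
- l row (sku=UI): matches 1 r row(s) → 1 output row(s).
- l row (sku=DM): no match → kept, r columns NULL.
- l row (sku=BQ): matches 3 r row(s) → 3 output row(s).
- l row (sku=DM): no match → kept, r columns NULL.
After projecting and ordering:
l.sku | r.sku
BQ | BQ
BQ | BQ
BQ | BQ
DM | NULL
DM | NULL
LS | NULL
LS | NULL
NU | NULL
UI | UI
NULL | NULL

(BQ, BQ); (BQ, BQ); (BQ, BQ); (DM, NULL); (DM, NULL); (LS, NULL); (LS, NULL); (NU, NULL); (UI, UI); (NULL, NULL)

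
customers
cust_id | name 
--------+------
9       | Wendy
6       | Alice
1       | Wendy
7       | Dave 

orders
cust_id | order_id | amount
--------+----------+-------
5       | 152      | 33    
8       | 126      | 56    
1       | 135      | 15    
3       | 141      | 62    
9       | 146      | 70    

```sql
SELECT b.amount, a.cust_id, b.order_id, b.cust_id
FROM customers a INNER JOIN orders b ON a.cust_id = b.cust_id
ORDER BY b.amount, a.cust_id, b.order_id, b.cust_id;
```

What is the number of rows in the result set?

INNER JOIN keeps only pairs where the ON condition holds.
Matching on a.cust_id = b.cust_id.
- a row (cust_id=9): matches 1 b row(s) → 1 output row(s).
- a row (cust_id=6): no match → dropped.
- a row (cust_id=1): matches 1 b row(s) → 1 output row(s).
- a row (cust_id=7): no match → dropped.
Total: 2 rows.

2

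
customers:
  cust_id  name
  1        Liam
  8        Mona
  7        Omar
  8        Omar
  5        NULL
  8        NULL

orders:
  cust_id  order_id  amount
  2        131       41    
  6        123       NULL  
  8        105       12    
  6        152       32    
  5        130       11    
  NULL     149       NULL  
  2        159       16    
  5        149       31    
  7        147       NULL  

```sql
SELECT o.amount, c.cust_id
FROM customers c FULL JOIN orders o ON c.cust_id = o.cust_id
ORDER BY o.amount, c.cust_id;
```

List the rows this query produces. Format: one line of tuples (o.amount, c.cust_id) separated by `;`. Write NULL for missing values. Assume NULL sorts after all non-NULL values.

(11, 5); (12, 8); (12, 8); (12, 8); (16, NULL); (31, 5); (32, NULL); (41, NULL); (NULL, 1); (NULL, 7); (NULL, NULL); (NULL, NULL)

FULL OUTER JOIN keeps every row from both sides; unmatched rows get NULL for the other side's columns.
Matching on c.cust_id = o.cust_id. A NULL in a compared column never satisfies the condition.
Matched pairs: 6; unmatched c rows kept: 1; unmatched o rows kept: 5.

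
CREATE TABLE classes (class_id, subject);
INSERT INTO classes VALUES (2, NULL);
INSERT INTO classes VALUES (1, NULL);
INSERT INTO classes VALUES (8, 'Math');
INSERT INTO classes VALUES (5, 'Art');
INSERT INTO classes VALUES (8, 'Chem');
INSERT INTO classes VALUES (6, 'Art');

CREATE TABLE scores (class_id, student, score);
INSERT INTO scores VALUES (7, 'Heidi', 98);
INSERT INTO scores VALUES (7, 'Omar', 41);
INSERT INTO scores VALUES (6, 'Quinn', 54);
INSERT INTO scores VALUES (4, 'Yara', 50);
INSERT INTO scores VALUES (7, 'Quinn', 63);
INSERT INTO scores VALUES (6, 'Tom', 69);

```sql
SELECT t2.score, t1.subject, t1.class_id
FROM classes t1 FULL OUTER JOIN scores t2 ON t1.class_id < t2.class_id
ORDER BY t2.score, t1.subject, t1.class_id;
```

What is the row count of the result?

22

FULL OUTER JOIN keeps every row from both sides; unmatched rows get NULL for the other side's columns.
Matching on t1.class_id < t2.class_id.
- t1 row (class_id=2): matches 6 t2 row(s) → 6 output row(s).
- t1 row (class_id=1): matches 6 t2 row(s) → 6 output row(s).
- t1 row (class_id=8): no match → kept, t2 columns NULL.
- t1 row (class_id=5): matches 5 t2 row(s) → 5 output row(s).
- t1 row (class_id=8): no match → kept, t2 columns NULL.
- t1 row (class_id=6): matches 3 t2 row(s) → 3 output row(s).
Total: 20 matched + 2 padded = 22 rows.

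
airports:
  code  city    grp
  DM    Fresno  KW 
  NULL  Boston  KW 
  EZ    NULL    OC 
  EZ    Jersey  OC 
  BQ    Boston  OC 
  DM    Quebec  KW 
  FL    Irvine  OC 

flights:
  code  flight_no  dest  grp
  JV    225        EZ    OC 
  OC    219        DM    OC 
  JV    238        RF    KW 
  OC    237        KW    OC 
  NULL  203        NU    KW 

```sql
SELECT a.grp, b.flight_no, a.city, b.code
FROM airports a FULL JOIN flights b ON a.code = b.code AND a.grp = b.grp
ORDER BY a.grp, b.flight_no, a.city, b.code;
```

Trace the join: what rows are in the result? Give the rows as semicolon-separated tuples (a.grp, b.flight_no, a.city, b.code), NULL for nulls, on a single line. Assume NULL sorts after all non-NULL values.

(KW, NULL, Boston, NULL); (KW, NULL, Fresno, NULL); (KW, NULL, Quebec, NULL); (OC, NULL, Boston, NULL); (OC, NULL, Irvine, NULL); (OC, NULL, Jersey, NULL); (OC, NULL, NULL, NULL); (NULL, 203, NULL, NULL); (NULL, 219, NULL, OC); (NULL, 225, NULL, JV); (NULL, 237, NULL, OC); (NULL, 238, NULL, JV)

FULL OUTER JOIN keeps every row from both sides; unmatched rows get NULL for the other side's columns.
Matching on a.code = b.code AND a.grp = b.grp. A NULL in a compared column never satisfies the condition.
Matched pairs: 0; unmatched a rows kept: 7; unmatched b rows kept: 5.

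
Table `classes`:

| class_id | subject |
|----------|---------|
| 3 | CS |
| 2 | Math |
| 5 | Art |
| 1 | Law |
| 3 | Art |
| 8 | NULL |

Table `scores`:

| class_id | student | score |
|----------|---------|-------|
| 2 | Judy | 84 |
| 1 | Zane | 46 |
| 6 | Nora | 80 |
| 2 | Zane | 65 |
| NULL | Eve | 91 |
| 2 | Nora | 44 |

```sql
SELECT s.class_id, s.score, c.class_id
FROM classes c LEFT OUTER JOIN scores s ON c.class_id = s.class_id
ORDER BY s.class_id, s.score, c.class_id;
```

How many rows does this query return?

8

LEFT JOIN keeps every row from `classes`; unmatched rows get NULL for `scores`'s columns.
Matching on c.class_id = s.class_id. A NULL in a compared column never satisfies the condition.
- c (class_id=3) has no partner → padded with NULL.
- c (class_id=2) pairs with 3 row(s) of s.
- c (class_id=5) has no partner → padded with NULL.
- c (class_id=1) pairs with 1 row(s) of s.
- c (class_id=3) has no partner → padded with NULL.
- c (class_id=8) has no partner → padded with NULL.
Total: 4 matched + 4 padded = 8 rows.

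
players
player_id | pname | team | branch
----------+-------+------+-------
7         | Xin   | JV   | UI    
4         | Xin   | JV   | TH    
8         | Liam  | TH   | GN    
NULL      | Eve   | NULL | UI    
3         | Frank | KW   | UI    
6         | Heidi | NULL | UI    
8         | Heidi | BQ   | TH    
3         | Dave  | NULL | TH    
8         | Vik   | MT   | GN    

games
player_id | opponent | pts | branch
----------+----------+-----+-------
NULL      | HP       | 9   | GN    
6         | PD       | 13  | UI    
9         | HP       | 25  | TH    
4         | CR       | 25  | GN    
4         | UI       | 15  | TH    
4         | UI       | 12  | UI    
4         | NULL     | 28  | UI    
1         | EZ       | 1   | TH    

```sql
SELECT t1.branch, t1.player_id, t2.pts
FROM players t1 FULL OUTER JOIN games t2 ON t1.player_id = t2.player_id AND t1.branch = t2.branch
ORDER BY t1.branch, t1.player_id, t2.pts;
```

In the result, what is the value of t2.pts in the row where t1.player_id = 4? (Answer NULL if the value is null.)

15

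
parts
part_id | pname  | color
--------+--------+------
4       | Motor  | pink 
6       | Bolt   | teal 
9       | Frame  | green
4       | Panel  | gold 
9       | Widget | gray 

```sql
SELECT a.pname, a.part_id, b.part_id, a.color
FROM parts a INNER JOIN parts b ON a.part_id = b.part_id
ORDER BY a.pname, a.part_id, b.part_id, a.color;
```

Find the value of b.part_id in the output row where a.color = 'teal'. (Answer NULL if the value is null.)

INNER JOIN keeps only pairs where the ON condition holds.
Matching on a.part_id = b.part_id.
- a row (part_id=4): matches 2 b row(s) → 2 output row(s).
- a row (part_id=6): matches 1 b row(s) → 1 output row(s).
- a row (part_id=9): matches 2 b row(s) → 2 output row(s).
- a row (part_id=4): matches 2 b row(s) → 2 output row(s).
- a row (part_id=9): matches 2 b row(s) → 2 output row(s).

6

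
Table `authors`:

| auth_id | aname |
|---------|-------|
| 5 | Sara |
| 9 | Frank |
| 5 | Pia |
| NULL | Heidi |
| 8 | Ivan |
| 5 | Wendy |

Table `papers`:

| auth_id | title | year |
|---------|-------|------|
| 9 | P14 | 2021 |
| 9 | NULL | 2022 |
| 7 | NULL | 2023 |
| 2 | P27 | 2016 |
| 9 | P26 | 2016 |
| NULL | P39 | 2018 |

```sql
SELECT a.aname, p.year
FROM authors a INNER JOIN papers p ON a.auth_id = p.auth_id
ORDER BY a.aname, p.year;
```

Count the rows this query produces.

3

INNER JOIN keeps only pairs where the ON condition holds.
Matching on a.auth_id = p.auth_id. A NULL in a compared column never satisfies the condition.
- auth_id=5: no matching p row, dropped.
- auth_id=9: 3 matching p row(s), so 3 row(s) emitted.
- auth_id=5: no matching p row, dropped.
- auth_id=NULL: no matching p row, dropped.
- auth_id=8: no matching p row, dropped.
- auth_id=5: no matching p row, dropped.
Total: 3 rows.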